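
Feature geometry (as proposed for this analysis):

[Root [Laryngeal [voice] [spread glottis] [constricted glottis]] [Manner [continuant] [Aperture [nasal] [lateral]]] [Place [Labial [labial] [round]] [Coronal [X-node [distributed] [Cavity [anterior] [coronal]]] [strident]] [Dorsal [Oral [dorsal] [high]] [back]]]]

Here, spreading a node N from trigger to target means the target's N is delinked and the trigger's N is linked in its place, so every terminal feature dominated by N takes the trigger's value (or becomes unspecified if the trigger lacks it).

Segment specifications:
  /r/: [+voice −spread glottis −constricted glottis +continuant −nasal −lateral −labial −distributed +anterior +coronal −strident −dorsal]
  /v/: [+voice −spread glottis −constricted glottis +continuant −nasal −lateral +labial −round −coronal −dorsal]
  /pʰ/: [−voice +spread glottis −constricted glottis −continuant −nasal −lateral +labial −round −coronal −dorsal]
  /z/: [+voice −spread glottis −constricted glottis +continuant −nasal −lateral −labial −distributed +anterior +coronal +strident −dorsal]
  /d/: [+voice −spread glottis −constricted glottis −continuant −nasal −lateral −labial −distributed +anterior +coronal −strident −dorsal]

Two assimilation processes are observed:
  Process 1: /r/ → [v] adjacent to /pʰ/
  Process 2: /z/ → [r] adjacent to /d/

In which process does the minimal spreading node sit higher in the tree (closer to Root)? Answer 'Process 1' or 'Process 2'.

Process 1 alters [labial], [round], [coronal], [anterior], [distributed], [strident]; the lowest common ancestor is Place (depth 1 from Root).
In Process 2, [strident] changes, so the minimal spreading node is [strident] at depth 3.
Depth 1 < depth 3; Process 1 involves the structurally higher constituent Place.

Process 1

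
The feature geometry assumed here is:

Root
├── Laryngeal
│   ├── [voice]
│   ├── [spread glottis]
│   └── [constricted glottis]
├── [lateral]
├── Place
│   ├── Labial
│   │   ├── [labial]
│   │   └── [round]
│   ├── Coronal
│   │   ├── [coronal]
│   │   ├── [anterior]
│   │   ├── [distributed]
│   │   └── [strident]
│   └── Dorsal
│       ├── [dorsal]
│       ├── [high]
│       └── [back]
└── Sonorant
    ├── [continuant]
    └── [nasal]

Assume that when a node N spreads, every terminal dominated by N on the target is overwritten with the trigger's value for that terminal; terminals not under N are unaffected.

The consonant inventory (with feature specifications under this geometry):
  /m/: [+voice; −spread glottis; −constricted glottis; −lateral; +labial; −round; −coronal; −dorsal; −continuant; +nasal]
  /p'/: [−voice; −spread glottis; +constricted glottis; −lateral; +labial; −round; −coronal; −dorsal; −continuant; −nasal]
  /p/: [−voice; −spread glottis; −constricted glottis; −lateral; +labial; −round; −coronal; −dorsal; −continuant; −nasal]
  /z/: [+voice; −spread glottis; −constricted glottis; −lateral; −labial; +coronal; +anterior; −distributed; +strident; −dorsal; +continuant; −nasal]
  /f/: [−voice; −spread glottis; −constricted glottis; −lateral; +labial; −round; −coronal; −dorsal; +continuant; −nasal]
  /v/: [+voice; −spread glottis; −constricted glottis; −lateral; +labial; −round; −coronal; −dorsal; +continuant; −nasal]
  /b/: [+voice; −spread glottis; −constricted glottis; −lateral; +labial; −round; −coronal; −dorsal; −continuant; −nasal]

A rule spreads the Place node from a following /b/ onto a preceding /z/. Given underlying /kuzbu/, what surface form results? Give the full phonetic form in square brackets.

[kuvbu]

The Place node dominates the terminals [labial], [round], [coronal], [anterior], [distributed], [strident], [dorsal], [high], [back].
After delinking /z/'s Place and linking /b/'s, the affected terminals become [+labial], [−round], [−coronal], [−dorsal]; [voice], [spread glottis], [constricted glottis], … (outside Place) are retained from /z/.
This feature bundle is that of [v], so /kuzbu/ surfaces as [kuvbu].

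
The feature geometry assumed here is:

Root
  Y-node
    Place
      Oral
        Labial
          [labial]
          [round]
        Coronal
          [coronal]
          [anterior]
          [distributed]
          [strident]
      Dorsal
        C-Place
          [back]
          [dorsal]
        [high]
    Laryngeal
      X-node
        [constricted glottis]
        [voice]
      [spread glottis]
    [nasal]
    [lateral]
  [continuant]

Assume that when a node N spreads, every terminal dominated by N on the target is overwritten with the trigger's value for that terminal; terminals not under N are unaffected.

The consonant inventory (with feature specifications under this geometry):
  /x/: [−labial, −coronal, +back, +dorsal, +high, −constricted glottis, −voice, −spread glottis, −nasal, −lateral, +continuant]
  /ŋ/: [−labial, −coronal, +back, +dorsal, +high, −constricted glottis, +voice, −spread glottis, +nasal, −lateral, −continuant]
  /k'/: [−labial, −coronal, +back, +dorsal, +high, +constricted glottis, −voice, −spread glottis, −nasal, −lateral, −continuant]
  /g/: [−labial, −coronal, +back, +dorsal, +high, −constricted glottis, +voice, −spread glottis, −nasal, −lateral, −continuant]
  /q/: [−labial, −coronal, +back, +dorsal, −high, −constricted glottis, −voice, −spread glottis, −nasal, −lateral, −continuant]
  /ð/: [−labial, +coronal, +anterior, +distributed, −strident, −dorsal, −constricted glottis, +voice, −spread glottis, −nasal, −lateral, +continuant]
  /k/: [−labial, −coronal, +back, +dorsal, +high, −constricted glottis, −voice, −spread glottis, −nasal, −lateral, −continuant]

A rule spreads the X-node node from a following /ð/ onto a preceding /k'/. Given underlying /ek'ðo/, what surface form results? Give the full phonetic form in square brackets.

The X-node node dominates the terminals [constricted glottis], [voice].
Spreading X-node from /ð/ onto /k'/ replaces those values with /ð/'s: [−constricted glottis], [+voice]. Features outside X-node ([labial], [coronal], [back], …) stay as in /k'/.
This feature bundle is that of [g], so /ek'ðo/ surfaces as [egðo].

[egðo]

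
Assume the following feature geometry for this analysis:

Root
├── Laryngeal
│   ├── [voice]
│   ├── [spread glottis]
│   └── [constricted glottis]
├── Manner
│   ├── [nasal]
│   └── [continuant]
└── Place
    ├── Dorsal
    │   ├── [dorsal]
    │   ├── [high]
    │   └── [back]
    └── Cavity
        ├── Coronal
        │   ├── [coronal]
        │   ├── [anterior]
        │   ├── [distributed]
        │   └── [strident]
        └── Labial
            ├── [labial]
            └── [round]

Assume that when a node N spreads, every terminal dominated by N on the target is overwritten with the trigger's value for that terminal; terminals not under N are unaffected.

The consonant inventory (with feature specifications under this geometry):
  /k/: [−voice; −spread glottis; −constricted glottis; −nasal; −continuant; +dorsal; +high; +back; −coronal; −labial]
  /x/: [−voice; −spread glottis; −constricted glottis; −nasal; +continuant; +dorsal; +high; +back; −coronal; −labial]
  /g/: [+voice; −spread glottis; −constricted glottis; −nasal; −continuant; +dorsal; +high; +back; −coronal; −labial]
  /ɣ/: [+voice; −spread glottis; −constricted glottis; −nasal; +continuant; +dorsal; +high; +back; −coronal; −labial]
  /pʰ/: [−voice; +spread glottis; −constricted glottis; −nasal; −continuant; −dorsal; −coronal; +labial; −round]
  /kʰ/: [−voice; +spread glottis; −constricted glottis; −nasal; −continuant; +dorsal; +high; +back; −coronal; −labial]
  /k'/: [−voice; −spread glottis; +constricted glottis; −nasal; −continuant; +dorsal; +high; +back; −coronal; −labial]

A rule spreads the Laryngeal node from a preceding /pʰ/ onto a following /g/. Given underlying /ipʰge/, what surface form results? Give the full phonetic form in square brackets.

The Laryngeal node dominates the terminals [voice], [spread glottis], [constricted glottis].
The target acquires /pʰ/'s values for everything under Laryngeal — [−voice], [+spread glottis], [−constricted glottis] — while keeping its own [nasal], [continuant], [dorsal], ….
This feature bundle is that of [kʰ], so /ipʰge/ surfaces as [ipʰkʰe].

[ipʰkʰe]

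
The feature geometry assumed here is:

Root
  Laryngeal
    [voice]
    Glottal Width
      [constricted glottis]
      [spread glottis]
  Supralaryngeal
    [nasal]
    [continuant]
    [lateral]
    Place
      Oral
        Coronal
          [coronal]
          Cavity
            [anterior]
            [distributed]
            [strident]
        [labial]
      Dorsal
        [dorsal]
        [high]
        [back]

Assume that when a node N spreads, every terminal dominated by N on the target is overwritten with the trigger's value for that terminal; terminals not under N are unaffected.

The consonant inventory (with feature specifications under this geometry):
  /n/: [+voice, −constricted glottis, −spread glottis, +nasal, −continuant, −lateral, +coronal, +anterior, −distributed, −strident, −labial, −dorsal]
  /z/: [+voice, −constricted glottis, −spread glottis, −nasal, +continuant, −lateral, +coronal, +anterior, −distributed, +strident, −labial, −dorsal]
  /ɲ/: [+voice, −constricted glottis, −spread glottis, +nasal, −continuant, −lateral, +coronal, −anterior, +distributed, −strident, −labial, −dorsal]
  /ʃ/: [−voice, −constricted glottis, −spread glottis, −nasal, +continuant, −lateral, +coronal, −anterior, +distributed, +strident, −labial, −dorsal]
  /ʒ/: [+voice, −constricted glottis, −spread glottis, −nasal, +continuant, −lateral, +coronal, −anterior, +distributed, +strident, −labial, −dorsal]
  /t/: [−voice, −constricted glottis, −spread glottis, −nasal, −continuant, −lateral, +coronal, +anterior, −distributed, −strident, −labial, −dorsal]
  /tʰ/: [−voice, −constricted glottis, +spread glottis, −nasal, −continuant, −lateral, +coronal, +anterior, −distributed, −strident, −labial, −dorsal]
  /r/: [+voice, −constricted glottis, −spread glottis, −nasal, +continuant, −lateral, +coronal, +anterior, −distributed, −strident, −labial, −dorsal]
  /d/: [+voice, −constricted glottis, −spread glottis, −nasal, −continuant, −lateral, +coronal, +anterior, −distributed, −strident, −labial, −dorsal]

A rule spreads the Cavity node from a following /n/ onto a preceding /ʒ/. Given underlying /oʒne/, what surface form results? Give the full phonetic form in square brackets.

[orne]

Cavity immediately or transitively dominates [anterior], [distributed], [strident].
The target acquires /n/'s values for everything under Cavity — [+anterior], [−distributed], [−strident] — while keeping its own [voice], [constricted glottis], [spread glottis], ….
This feature bundle is that of [r], so /oʒne/ surfaces as [orne].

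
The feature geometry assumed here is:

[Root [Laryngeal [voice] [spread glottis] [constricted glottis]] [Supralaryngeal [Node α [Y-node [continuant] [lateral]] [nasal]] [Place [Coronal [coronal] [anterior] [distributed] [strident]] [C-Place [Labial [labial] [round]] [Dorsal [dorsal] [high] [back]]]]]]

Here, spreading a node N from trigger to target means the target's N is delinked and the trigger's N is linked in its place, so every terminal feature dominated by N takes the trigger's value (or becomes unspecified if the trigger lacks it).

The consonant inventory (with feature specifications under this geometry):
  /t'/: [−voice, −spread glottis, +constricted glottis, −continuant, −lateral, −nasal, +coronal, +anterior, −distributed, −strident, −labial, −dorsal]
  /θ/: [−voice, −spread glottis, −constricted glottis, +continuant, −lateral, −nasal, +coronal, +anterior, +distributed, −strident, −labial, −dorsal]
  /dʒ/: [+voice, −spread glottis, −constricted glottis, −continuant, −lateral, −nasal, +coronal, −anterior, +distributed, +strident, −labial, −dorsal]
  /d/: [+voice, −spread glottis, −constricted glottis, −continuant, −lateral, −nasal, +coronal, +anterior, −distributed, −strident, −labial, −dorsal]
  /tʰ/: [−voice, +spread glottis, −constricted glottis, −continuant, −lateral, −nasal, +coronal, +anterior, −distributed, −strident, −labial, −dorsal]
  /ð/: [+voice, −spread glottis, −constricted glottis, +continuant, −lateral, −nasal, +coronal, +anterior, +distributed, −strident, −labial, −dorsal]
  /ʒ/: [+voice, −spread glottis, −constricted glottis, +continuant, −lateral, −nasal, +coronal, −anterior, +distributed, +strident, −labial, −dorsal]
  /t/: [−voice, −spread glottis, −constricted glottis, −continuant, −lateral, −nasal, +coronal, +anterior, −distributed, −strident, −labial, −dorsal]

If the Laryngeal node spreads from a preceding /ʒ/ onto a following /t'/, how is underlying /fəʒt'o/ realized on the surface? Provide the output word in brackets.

The Laryngeal node dominates the terminals [voice], [spread glottis], [constricted glottis].
Spreading Laryngeal from /ʒ/ onto /t'/ replaces those values with /ʒ/'s: [+voice], [−spread glottis], [−constricted glottis]. Features outside Laryngeal ([continuant], [lateral], [nasal], …) stay as in /t'/.
This feature bundle is that of [d], so /fəʒt'o/ surfaces as [fəʒdo].

[fəʒdo]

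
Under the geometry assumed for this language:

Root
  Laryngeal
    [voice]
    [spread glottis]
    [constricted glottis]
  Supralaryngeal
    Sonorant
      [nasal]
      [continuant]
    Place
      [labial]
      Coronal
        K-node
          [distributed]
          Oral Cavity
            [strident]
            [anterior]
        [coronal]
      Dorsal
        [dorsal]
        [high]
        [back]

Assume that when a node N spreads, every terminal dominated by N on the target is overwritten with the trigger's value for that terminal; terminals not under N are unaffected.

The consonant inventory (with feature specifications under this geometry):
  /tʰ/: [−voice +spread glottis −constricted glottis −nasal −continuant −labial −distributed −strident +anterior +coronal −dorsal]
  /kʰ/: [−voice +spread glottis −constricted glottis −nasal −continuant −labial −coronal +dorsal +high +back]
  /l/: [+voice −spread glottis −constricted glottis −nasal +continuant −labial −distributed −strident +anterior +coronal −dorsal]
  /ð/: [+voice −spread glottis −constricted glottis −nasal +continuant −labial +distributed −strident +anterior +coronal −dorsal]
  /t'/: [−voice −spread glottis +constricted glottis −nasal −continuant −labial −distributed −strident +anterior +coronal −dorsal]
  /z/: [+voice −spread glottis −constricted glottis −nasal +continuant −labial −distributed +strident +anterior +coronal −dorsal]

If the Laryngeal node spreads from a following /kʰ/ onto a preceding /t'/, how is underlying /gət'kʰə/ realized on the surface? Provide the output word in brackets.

[gətʰkʰə]

Terminals under Laryngeal in this geometry: [voice], [spread glottis], [constricted glottis].
The target acquires /kʰ/'s values for everything under Laryngeal — [−voice], [+spread glottis], [−constricted glottis] — while keeping its own [nasal], [continuant], [labial], ….
This feature bundle is that of [tʰ], so /gət'kʰə/ surfaces as [gətʰkʰə].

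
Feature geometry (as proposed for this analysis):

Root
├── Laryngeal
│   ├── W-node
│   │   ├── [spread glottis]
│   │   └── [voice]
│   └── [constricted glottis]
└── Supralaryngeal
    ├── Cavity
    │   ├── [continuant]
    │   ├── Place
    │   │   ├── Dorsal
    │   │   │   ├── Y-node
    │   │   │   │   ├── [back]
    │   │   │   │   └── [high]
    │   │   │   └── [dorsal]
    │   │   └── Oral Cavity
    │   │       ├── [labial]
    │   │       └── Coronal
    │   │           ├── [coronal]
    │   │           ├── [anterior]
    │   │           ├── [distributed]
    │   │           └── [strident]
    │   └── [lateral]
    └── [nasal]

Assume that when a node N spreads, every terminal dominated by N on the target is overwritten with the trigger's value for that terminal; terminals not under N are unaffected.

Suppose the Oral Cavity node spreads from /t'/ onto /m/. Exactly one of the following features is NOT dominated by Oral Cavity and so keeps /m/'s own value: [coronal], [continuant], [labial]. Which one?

The terminals dominated by Oral Cavity are [labial], [coronal], [anterior], [distributed], [strident].
Of the listed options, [coronal], [labial] are among these and would be overwritten by spreading Oral Cavity.
[continuant] attaches under Cavity, not under Oral Cavity, so /m/ retains its own value for [continuant].

[continuant]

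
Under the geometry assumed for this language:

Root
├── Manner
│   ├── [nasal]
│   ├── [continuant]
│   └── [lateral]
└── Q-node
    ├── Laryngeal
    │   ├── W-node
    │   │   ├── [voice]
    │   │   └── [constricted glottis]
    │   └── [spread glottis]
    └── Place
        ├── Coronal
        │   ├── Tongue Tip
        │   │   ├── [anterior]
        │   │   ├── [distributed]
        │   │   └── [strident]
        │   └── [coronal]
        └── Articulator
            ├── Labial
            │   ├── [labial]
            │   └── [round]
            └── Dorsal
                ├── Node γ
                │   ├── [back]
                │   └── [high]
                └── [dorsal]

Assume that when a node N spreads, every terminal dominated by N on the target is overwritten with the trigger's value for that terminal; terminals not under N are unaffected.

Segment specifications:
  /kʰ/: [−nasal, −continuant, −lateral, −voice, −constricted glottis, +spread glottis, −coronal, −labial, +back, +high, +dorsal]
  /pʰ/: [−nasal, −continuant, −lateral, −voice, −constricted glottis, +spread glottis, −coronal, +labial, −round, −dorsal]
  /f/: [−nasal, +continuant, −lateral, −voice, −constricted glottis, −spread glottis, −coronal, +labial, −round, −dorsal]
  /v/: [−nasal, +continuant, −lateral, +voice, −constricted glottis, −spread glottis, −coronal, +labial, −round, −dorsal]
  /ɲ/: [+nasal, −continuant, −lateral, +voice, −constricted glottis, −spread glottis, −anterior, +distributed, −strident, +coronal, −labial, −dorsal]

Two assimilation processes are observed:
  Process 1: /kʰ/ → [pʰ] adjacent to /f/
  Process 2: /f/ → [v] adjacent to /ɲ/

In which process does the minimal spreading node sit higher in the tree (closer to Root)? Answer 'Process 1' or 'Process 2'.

Process 1

In Process 1, [labial], [round], [dorsal], [high], [back] change, so the minimal spreading node is Articulator at depth 3.
Process 2 alters [voice]; the lowest dominating node is [voice] (depth 4 from Root).
Articulator is closer to Root than [voice], so Process 1 spreads the higher node.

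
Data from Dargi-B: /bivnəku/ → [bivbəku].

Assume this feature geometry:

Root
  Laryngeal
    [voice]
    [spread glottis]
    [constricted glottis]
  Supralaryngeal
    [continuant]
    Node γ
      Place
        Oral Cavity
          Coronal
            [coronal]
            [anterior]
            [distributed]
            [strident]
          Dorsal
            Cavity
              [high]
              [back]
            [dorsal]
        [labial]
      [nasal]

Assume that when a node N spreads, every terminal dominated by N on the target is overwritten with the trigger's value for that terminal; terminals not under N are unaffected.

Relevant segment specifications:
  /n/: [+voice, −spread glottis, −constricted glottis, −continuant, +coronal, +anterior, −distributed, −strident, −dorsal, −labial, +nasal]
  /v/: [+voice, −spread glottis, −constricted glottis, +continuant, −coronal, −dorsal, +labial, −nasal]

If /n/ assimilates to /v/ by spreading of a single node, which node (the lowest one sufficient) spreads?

Feature comparison: [nasal], [labial], [coronal], [anterior], [distributed], [strident] differ between /n/ and [b]; the remaining terminals match.
The smallest constituent containing every changed terminal is Node γ — each of its daughters lacks at least one of the affected features.
Delinking /n/'s Node γ and associating /v/'s Node γ gives precisely the feature bundle of [b].
[continuant] — on which /v/ differs from /n/ — is unchanged, so neither Supralaryngeal nor anything higher can have spread; the constituent is no larger than Node γ.

Node γ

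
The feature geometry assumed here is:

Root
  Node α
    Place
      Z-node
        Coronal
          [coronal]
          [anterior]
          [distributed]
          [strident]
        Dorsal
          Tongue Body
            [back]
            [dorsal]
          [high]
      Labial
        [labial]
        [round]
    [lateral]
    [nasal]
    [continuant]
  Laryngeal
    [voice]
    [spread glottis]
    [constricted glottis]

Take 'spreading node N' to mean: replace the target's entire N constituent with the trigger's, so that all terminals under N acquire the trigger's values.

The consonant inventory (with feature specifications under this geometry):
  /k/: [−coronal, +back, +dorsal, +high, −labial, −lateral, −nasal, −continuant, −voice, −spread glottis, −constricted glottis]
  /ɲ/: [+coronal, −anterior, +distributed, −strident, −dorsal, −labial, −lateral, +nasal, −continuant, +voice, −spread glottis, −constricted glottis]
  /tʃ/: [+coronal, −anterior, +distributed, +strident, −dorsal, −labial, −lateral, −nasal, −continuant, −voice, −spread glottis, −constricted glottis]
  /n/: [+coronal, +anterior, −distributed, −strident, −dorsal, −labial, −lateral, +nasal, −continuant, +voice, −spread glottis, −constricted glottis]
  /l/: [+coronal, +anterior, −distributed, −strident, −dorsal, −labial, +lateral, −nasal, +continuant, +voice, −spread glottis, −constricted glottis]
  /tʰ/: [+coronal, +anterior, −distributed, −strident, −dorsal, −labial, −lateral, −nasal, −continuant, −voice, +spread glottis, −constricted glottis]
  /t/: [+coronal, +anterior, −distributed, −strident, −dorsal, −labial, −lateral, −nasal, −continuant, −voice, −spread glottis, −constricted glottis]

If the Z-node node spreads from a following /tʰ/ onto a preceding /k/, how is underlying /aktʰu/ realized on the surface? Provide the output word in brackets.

Terminals under Z-node in this geometry: [coronal], [anterior], [distributed], [strident], [back], [dorsal], [high].
Spreading Z-node from /tʰ/ onto /k/ replaces those values with /tʰ/'s: [+coronal], [+anterior], [−distributed], [−strident], [−dorsal]. Features outside Z-node ([labial], [lateral], [nasal], …) stay as in /k/.
Among the inventory, only /t/ has exactly this specification, giving the surface form [attʰu].

[attʰu]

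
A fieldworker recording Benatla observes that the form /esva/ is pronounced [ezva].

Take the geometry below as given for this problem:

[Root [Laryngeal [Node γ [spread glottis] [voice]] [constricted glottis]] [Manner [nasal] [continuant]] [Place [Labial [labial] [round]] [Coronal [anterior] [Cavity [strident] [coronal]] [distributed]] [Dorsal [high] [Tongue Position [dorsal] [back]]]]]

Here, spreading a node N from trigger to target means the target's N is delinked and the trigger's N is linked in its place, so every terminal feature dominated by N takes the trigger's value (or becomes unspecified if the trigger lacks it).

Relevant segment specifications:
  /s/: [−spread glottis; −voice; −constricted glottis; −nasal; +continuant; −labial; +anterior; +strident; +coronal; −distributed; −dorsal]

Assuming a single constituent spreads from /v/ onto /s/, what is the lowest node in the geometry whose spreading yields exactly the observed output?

Comparing /s/ with its surface form [z], the only feature that changes is [voice].
Only a single terminal changes, and /v/ supplies the new value, so [voice] itself is the minimal spreading constituent.
[coronal], [labial] stay as in /s/ although /v/ differs there, so no node dominating them spread; among the remaining candidates [voice] is the lowest that derives the output.

[voice]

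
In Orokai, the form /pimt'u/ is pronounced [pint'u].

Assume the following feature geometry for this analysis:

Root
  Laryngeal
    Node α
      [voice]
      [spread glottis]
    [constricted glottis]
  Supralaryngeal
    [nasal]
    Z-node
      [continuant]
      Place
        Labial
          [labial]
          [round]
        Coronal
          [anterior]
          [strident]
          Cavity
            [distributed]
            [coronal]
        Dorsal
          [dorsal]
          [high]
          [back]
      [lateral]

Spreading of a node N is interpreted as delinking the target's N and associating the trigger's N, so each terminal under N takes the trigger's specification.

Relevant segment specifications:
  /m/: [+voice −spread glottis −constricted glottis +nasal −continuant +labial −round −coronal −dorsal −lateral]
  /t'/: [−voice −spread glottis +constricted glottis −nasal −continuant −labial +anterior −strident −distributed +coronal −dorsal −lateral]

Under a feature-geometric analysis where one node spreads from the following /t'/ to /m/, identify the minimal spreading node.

Feature comparison: [labial], [round], [coronal], [anterior], [distributed], [strident] differ between /m/ and [n]; the remaining terminals match.
These terminals are all dominated by Place, and no proper subconstituent of Place covers them all; Place is their lowest common ancestor.
Delinking /m/'s Place and associating /t'/'s Place gives precisely the feature bundle of [n].
[constricted glottis], [voice] stay as in /m/ although /t'/ differs there, so no node dominating them spread; among the remaining candidates Place is the lowest that derives the output.

Place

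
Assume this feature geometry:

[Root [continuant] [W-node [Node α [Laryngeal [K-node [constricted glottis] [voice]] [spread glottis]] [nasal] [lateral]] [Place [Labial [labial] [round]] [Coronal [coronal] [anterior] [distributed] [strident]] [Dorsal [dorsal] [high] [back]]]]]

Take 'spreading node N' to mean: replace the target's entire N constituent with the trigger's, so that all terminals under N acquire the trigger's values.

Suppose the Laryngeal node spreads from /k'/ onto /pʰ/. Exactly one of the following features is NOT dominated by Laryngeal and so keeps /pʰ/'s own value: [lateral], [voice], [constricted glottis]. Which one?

[lateral]

Under this geometry, Laryngeal contains [constricted glottis], [voice], [spread glottis].
Spreading Laryngeal replaces [voice], [constricted glottis] with the trigger's values, since each sits inside the Laryngeal constituent.
[lateral] is not within the Laryngeal subtree (it hangs from Node α), so /pʰ/'s [lateral] value survives.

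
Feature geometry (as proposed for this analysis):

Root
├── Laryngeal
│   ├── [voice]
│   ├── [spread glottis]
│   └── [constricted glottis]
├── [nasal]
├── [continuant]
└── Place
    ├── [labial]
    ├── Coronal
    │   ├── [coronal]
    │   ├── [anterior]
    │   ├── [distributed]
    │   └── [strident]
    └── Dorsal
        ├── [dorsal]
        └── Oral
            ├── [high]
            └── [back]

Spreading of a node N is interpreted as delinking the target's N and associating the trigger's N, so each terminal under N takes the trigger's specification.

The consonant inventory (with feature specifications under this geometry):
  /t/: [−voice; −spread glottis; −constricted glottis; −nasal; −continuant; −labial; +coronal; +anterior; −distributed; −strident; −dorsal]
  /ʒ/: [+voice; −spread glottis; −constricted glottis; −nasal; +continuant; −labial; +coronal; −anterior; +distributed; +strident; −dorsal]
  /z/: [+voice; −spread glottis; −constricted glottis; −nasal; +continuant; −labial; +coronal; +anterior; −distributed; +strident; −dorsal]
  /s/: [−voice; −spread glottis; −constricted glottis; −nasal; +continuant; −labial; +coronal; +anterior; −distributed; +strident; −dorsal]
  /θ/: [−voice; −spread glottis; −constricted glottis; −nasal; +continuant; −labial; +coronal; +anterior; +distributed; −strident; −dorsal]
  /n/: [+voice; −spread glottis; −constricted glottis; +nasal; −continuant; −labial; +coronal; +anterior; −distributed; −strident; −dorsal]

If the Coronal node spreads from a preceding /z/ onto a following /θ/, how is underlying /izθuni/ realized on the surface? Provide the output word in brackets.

[izsuni]

Terminals under Coronal in this geometry: [coronal], [anterior], [distributed], [strident].
After delinking /θ/'s Coronal and linking /z/'s, the affected terminals become [+coronal], [+anterior], [−distributed], [+strident]; [voice], [spread glottis], [constricted glottis], … (outside Coronal) are retained from /θ/.
Among the inventory, only /s/ has exactly this specification, giving the surface form [izsuni].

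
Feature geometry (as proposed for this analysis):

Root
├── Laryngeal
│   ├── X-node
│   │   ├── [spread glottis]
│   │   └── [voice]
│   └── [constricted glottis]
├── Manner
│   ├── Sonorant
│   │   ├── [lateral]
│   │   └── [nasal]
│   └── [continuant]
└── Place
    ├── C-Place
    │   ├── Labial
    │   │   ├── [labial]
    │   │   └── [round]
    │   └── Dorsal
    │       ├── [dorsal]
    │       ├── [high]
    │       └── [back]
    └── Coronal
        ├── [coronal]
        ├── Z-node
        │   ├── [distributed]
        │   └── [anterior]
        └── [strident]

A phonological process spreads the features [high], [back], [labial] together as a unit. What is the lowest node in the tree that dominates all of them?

C-Place

[high] lies under Dorsal (below Place).
[back]: Root / Place / C-Place / Dorsal / [back].
[labial] lies under Labial (below Place).
The lowest node appearing on every path is C-Place; each proper daughter of C-Place fails to dominate at least one of the listed features.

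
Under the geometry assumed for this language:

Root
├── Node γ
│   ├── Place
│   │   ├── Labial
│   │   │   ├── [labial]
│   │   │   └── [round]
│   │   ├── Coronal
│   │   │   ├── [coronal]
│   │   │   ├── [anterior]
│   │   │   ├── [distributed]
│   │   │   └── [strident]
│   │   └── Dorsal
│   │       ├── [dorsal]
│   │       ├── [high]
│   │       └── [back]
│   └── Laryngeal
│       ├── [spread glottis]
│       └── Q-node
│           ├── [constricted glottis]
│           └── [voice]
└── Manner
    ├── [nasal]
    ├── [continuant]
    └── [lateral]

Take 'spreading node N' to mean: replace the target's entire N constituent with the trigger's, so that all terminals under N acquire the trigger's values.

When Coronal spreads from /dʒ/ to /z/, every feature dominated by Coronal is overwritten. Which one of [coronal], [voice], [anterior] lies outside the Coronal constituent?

[voice]

Under this geometry, Coronal contains [coronal], [anterior], [distributed], [strident].
[anterior], [coronal] all lie under Coronal, so they are overwritten when Coronal spreads.
[voice] is not within the Coronal subtree (it hangs from Q-node), so /z/'s [voice] value survives.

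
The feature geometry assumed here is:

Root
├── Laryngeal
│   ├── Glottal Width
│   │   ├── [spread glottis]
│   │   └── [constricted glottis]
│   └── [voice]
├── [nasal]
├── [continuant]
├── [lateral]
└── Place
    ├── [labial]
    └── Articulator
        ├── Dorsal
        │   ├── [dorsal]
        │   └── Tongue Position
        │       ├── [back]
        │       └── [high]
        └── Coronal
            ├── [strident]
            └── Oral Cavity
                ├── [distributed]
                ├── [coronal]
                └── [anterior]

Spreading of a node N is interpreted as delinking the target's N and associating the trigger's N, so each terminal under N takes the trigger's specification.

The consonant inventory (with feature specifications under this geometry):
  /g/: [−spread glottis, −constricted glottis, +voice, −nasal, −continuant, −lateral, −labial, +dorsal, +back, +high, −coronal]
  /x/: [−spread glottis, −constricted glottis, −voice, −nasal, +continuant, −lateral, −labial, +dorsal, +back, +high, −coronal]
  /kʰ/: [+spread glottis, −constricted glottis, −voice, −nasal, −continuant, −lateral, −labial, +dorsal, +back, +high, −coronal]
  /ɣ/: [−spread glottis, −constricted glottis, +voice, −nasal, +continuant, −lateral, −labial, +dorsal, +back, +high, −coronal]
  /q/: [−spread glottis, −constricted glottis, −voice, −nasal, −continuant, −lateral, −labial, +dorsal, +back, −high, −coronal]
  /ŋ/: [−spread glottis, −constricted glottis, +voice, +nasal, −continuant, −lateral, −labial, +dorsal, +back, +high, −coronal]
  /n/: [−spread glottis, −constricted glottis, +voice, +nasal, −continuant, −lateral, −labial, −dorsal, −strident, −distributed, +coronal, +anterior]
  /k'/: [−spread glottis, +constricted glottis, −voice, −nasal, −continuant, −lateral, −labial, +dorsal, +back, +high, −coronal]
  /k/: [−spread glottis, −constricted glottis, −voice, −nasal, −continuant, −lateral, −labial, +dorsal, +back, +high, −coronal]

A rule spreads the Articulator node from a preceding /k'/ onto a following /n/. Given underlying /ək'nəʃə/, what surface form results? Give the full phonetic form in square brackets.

Articulator immediately or transitively dominates [dorsal], [back], [high], [strident], [distributed], [coronal], [anterior].
After delinking /n/'s Articulator and linking /k'/'s, the affected terminals become [+dorsal], [+back], [+high], [−coronal]; [spread glottis], [constricted glottis], [voice], … (outside Articulator) are retained from /n/.
Among the inventory, only /ŋ/ has exactly this specification, giving the surface form [ək'ŋəʃə].

[ək'ŋəʃə]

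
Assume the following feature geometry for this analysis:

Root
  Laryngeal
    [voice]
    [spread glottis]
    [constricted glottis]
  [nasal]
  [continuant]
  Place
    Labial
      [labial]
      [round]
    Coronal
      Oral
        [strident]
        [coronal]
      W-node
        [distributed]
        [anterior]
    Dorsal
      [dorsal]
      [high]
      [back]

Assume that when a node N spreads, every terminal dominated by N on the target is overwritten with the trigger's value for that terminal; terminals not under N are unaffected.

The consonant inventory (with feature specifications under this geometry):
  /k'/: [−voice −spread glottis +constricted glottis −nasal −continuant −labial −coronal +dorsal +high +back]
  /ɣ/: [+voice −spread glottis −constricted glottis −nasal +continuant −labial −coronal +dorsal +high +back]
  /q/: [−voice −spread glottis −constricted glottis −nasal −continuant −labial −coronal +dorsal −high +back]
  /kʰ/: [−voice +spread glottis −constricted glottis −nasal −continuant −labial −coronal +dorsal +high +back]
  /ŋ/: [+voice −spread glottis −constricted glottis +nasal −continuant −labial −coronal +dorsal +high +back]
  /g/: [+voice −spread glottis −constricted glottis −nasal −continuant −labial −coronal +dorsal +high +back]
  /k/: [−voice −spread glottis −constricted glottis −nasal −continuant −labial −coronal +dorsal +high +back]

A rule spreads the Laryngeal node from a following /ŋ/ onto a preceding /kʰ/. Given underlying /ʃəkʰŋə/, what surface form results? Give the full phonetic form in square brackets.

[ʃəgŋə]

The Laryngeal node dominates the terminals [voice], [spread glottis], [constricted glottis].
After delinking /kʰ/'s Laryngeal and linking /ŋ/'s, the affected terminals become [+voice], [−spread glottis], [−constricted glottis]; [nasal], [continuant], [labial], … (outside Laryngeal) are retained from /kʰ/.
Among the inventory, only /g/ has exactly this specification, giving the surface form [ʃəgŋə].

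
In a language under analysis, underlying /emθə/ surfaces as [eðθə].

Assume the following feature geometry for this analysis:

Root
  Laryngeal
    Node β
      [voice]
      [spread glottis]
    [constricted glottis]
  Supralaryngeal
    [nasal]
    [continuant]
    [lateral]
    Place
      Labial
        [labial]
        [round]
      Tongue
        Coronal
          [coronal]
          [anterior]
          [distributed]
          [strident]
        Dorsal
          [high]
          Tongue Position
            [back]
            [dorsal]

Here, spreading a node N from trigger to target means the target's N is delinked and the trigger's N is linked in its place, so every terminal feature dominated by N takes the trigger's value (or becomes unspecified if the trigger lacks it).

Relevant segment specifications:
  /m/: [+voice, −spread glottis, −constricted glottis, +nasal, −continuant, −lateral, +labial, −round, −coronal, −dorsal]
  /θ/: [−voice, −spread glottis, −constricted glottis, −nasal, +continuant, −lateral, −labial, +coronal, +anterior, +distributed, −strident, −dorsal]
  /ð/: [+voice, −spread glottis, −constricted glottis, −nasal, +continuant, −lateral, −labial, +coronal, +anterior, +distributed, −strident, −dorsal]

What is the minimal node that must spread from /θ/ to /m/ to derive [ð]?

Supralaryngeal

Comparing /m/ with its surface form [ð], the features that change are [nasal], [continuant], [labial], [round], [coronal], [anterior], [distributed], [strident].
These terminals are all dominated by Supralaryngeal, and no proper subconstituent of Supralaryngeal covers them all; Supralaryngeal is their lowest common ancestor.
Delinking /m/'s Supralaryngeal and associating /θ/'s Supralaryngeal gives precisely the feature bundle of [ð].
[voice] — on which /θ/ differs from /m/ — is unchanged, so Root cannot have spread; the constituent is no larger than Supralaryngeal.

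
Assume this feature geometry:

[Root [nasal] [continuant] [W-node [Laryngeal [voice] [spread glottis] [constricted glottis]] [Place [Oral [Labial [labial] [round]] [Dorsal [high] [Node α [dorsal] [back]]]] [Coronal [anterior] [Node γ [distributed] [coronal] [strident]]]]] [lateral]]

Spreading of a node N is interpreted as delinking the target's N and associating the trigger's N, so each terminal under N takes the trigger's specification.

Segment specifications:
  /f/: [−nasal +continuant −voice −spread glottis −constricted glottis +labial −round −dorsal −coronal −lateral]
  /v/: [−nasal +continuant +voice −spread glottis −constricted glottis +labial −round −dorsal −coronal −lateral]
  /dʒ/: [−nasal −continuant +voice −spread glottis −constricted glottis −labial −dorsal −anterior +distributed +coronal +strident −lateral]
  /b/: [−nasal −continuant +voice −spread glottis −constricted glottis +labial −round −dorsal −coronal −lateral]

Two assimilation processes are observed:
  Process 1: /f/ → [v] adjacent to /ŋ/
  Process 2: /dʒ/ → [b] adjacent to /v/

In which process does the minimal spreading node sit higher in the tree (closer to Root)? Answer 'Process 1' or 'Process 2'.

Process 2

Process 1 alters [voice]; the lowest dominating node is [voice] (depth 3 from Root).
Process 2: the features that change are [labial], [round], [coronal], [anterior], [distributed], [strident]; the minimal node is Place (depth 2).
Place is closer to Root than [voice], so Process 2 spreads the higher node.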